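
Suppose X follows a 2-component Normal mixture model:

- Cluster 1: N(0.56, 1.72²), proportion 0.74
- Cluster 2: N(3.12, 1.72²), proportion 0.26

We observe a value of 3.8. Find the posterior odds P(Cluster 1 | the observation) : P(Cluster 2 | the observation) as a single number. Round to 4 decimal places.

Only the two components matter; the odds are (π_i f_i(x)) / (π_j f_j(x)).
Evaluate each component's likelihood at the observed value:
  L_1 = 0.0393419
  L_2 = 0.214507
0.029113 / 0.0557718 ≈ 0.5220

0.5220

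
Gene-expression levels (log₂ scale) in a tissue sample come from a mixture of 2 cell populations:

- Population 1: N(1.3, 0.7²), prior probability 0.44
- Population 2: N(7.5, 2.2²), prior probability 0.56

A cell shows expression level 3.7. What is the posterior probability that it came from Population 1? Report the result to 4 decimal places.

By Bayes' theorem, P(k | x) = P(Z=k) f_k(x) / Σ_j P(Z=j) f_j(x).
Evaluate each component's likelihood at the observed value:
  f_1 = (1/(0.7·√(2π)))·exp(−(3.7−1.3)²/(2·0.7²)) = 0.569918·exp(-5.87755) = 0.0015967
  f_2 = (1/(2.2·√(2π)))·exp(−(3.7−7.5)²/(2·2.2²)) = 0.181337·exp(-1.49174) = 0.0407976
Unnormalised posteriors:
  P(Z=1)·f_1 = 0.44 × 0.0015967 = 0.000702549
  P(Z=2)·f_2 = 0.56 × 0.0407976 = 0.0228467
Sum: 0.000702549 + 0.0228467 = 0.0235492
P(Population 1 | the observation) ≈ 0.0298

0.0298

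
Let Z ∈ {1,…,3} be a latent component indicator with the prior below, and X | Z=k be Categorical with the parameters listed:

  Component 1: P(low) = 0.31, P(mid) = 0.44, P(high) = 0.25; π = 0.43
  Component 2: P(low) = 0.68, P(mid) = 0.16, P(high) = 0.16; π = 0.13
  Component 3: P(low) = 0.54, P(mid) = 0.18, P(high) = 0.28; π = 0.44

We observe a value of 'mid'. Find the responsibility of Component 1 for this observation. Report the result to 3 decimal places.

P(component k | x) = π_k·f_k(x) / marginal(x), where marginal(x) = Σ_j π_j·f_j(x).
Component likelihoods at x = 'mid':
  L_1 = P(mid | comp) = 0.44
  L_2 = P(mid | comp) = 0.16
  L_3 = P(mid | comp) = 0.18
Prior × likelihood for each component:
  π_1·L_1 = 0.43 × 0.44 = 0.1892
  π_2·L_2 = 0.13 × 0.16 = 0.0208
  π_3·L_3 = 0.44 × 0.18 = 0.0792
Normaliser: 0.1892 + 0.0208 + 0.0792 = 0.2892
P(Component 1 | x) ≈ 0.654

0.654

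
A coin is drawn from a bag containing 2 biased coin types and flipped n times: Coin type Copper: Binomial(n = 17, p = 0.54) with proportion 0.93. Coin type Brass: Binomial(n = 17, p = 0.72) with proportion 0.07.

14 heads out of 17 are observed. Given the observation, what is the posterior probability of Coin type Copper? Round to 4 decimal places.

By Bayes' theorem, P(k | x) = π_k f_k(x) / Σ_j π_j f_j(x).
Binomial probabilities:
  L_Copper = 0.0118657
  L_Brass = 0.150189
Prior × likelihood for each component:
  π_Copper·L_Copper = 0.93 × 0.0118657 = 0.0110351
  π_Brass·L_Brass = 0.07 × 0.150189 = 0.0105132
Evidence: 0.0110351 + 0.0105132 = 0.0215484
Responsibility of Coin type Copper: 0.0110351 / 0.0215484 ≈ 0.5121

0.5121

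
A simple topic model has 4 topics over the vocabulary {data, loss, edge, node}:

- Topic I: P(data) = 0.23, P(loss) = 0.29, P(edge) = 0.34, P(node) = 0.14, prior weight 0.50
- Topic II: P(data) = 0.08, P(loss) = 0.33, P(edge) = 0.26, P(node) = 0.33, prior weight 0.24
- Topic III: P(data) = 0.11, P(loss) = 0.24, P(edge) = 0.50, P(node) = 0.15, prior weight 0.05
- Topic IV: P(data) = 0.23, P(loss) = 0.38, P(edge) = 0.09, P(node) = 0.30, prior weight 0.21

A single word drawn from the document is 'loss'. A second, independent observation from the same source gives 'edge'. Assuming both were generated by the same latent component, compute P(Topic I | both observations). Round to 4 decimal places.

P(component k | x) = w_k·f_k(x) / marginal(x), where marginal(x) = Σ_j w_j·f_j(x).
Since both observations come from the same component, the likelihood for component k is f_k(x₁)·f_k(x₂).
  p_I = [0.29] × [0.34] = 0.0986
  p_II = [0.33] × [0.26] = 0.0858
  p_III = [0.24] × [0.5] = 0.12
  p_IV = [0.38] × [0.09] = 0.0342
Unnormalised posteriors:
  w_I·p_I = 0.50 × 0.0986 = 0.0493
  w_II·p_II = 0.24 × 0.0858 = 0.020592
  w_III·p_III = 0.05 × 0.12 = 0.006
  w_IV·p_IV = 0.21 × 0.0342 = 0.007182
Denominator: 0.0493 + 0.020592 + 0.006 + 0.007182 = 0.083074
P(Topic I | x) ≈ 0.5934

0.5934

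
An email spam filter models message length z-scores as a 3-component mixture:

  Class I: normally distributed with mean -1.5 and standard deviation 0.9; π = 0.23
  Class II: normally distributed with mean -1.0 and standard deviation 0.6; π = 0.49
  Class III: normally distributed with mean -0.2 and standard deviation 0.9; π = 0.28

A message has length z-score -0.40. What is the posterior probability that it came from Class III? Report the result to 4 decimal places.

Posterior ∝ prior × likelihood, so P(k | x) ∝ w_k f_k(x); normalise over all components.
Normal densities:
  L_I = 0.210033
  L_II = 0.403285
  L_III = 0.432458
Multiply by the mixture weights:
  w_I·L_I = 0.23 × 0.210033 = 0.0483075
  w_II·L_II = 0.49 × 0.403285 = 0.197609
  w_III·L_III = 0.28 × 0.432458 = 0.121088
Marginal: 0.0483075 + 0.197609 + 0.121088 = 0.367005
P(Class III | data) ≈ 0.3299

0.3299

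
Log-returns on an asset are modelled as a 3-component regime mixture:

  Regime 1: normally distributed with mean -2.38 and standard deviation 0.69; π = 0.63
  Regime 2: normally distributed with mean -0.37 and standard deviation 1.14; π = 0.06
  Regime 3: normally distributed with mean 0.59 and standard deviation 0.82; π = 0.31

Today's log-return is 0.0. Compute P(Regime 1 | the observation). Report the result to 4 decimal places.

0.0069

By Bayes' theorem, P(k | x) = π_k f_k(x) / Σ_j π_j f_j(x).
Normal densities:
  L_1 = (1/(0.69·√(2π)))·exp(−(0.0−-2.38)²/(2·0.69²)) = 0.578177·exp(-5.94875) = 0.00150852
  L_2 = (1/(1.14·√(2π)))·exp(−(0.0−-0.37)²/(2·1.14²)) = 0.349949·exp(-0.05267) = 0.331995
  L_3 = (1/(0.82·√(2π)))·exp(−(0.0−0.59)²/(2·0.82²)) = 0.486515·exp(-0.25885) = 0.37556
Multiply by the mixture weights:
  π_1·L_1 = 0.63 × 0.00150852 = 0.000950369
  π_2·L_2 = 0.06 × 0.331995 = 0.0199197
  π_3·L_3 = 0.31 × 0.37556 = 0.116424
Evidence: 0.000950369 + 0.0199197 + 0.116424 = 0.137294
Responsibility of Regime 1: 0.000950369 / 0.137294 ≈ 0.0069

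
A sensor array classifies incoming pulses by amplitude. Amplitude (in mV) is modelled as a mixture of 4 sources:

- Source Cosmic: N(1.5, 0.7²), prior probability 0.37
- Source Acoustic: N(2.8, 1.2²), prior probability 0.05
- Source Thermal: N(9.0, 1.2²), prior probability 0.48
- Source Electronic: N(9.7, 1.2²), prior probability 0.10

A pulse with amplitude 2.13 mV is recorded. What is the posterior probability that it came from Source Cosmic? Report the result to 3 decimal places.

The responsibility of component k is π_k f_k(x) divided by Σ_j π_j f_j(x).
Evaluate each component's likelihood at the observed value:
  p_Cosmic = 0.380122
  p_Acoustic = 0.28447
  p_Thermal = 2.53859e-08
  p_Electronic = 7.5917e-10
Prior × likelihood for each component:
  π_Cosmic·p_Cosmic = 0.37 × 0.380122 = 0.140645
  π_Acoustic·p_Acoustic = 0.05 × 0.28447 = 0.0142235
  π_Thermal·p_Thermal = 0.48 × 2.53859e-08 = 1.21852e-08
  π_Electronic·p_Electronic = 0.10 × 7.5917e-10 = 7.5917e-11
Sum: 0.140645 + 0.0142235 + 1.21852e-08 + 7.5917e-11 = 0.154869
Responsibility of Source Cosmic: 0.140645 / 0.154869 ≈ 0.908

0.908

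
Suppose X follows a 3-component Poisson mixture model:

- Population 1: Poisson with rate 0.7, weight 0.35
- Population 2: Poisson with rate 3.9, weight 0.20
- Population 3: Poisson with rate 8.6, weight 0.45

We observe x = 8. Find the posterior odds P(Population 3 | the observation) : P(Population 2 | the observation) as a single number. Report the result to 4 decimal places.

Posterior odds = (w_i f_i(x)) / (w_j f_j(x)); the normalising sum cancels.
Evaluate each component's likelihood at the observed value:
  L_1 = e^(−0.7)·0.7^8/8! = 7.09999e-07
  L_2 = e^(−3.9)·3.9^8/8! = 0.0268688
  L_3 = e^(−8.6)·8.6^8/8! = 0.136626
0.0614819 / 0.00537375 ≈ 11.4411

11.4411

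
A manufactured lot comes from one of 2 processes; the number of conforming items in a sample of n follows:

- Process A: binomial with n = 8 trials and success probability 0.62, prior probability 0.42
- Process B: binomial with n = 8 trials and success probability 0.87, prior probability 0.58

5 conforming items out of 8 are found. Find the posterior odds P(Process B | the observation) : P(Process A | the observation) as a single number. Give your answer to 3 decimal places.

0.301

Since P(k|x) ∝ π_k f_k(x), the posterior odds are π_i f_i(x) / (π_j f_j(x)).
Binomial probabilities:
  L_A = 0.281512
  L_B = 0.0613217
0.0355666 / 0.118235 ≈ 0.301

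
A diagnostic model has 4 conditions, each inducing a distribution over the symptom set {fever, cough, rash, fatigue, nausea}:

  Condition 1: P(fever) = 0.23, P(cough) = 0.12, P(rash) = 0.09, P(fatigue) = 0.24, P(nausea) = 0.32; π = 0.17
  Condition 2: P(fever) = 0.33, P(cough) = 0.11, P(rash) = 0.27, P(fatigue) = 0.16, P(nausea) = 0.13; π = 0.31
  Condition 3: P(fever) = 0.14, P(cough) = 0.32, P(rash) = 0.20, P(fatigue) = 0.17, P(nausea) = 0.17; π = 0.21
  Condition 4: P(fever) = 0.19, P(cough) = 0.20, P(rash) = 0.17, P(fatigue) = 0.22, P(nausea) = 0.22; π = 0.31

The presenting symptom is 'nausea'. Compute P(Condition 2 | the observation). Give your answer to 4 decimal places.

Apply Bayes' rule: the posterior for each component is proportional to its prior times its likelihood at x.
Categorical probabilities:
  p_1 = 0.32
  p_2 = 0.13
  p_3 = 0.17
  p_4 = 0.22
Unnormalised posteriors:
  P(Z=1)·p_1 = 0.17 × 0.32 = 0.0544
  P(Z=2)·p_2 = 0.31 × 0.13 = 0.0403
  P(Z=3)·p_3 = 0.21 × 0.17 = 0.0357
  P(Z=4)·p_4 = 0.31 × 0.22 = 0.0682
Marginal: 0.0544 + 0.0403 + 0.0357 + 0.0682 = 0.1986
P(Condition 2 | x) = 0.0403 / 0.1986 ≈ 0.2029

0.2029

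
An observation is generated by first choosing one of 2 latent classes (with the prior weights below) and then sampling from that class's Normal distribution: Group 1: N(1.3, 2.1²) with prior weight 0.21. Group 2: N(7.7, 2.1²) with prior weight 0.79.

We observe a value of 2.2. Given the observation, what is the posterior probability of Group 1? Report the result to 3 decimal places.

The responsibility of component k is π_k f_k(x) divided by Σ_j π_j f_j(x).
Normal densities:
  p_1 = 0.173303
  p_2 = 0.00615444
Unnormalised posteriors:
  π_1·p_1 = 0.21 × 0.173303 = 0.0363937
  π_2·p_2 = 0.79 × 0.00615444 = 0.00486201
Evidence: 0.0363937 + 0.00486201 = 0.0412557
P(Group 1 | data) ≈ 0.882

0.882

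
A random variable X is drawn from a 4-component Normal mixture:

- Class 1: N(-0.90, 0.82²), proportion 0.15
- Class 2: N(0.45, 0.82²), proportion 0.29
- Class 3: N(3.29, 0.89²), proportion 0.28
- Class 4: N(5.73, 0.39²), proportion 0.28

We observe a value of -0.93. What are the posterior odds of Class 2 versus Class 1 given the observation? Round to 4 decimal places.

0.4694

Only the two components matter; the odds are (π_i f_i(x)) / (π_j f_j(x)).
Evaluate each component's likelihood at the observed value:
  f_1 = (1/(0.82·√(2π)))·exp(−(-0.93−-0.90)²/(2·0.82²)) = 0.486515·exp(-0.00067) = 0.486189
  f_2 = (1/(0.82·√(2π)))·exp(−(-0.93−0.45)²/(2·0.82²)) = 0.486515·exp(-1.41612) = 0.118054
  f_3 = (1/(0.89·√(2π)))·exp(−(-0.93−3.29)²/(2·0.89²)) = 0.448250·exp(-11.24126) = 5.88172e-06
  f_4 = (1/(0.39·√(2π)))·exp(−(-0.93−5.73)²/(2·0.39²)) = 1.022929·exp(-145.81065) = 4.84266e-64
0.0342358 / 0.0729284 ≈ 0.4694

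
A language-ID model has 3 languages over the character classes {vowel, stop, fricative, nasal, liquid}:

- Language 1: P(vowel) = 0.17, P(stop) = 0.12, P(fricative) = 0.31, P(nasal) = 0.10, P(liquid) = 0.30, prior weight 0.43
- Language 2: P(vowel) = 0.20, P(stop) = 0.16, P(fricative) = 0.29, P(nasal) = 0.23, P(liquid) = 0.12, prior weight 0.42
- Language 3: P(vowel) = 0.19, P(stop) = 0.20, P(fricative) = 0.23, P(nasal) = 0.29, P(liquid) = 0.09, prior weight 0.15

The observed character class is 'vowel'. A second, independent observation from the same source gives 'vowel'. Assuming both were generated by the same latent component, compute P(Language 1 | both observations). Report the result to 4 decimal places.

0.3587

Posterior ∝ prior × likelihood, so P(k | x) ∝ w_k f_k(x); normalise over all components.
Since both observations come from the same component, the likelihood for component k is f_k(x₁)·f_k(x₂).
  f_1 = [0.17] × [0.17] = 0.0289
  f_2 = [0.2] × [0.2] = 0.04
  f_3 = [0.19] × [0.19] = 0.0361
Weight by the priors:
  w_1·f_1 = 0.43 × 0.0289 = 0.012427
  w_2·f_2 = 0.42 × 0.04 = 0.0168
  w_3·f_3 = 0.15 × 0.0361 = 0.005415
Denominator: 0.012427 + 0.0168 + 0.005415 = 0.034642
P(Language 1 | x) ≈ 0.3587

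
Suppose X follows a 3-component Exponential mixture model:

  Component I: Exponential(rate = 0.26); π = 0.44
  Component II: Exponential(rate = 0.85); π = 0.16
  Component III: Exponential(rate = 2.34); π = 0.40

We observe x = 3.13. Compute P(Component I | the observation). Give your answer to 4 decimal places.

P(component k | x) = π_k·f_k(x) / marginal(x), where marginal(x) = Σ_j π_j·f_j(x).
Exponential densities:
  f_I = 0.26·e^(−0.26·3.13) = 0.26·e^(−0.8138) = 0.115224
  f_II = 0.85·e^(−0.85·3.13) = 0.85·e^(−2.6605) = 0.0594263
  f_III = 2.34·e^(−2.34·3.13) = 2.34·e^(−7.3242) = 0.00154297
Prior × likelihood for each component:
  π_I·f_I = 0.44 × 0.115224 = 0.0506987
  π_II·f_II = 0.16 × 0.0594263 = 0.0095082
  π_III·f_III = 0.40 × 0.00154297 = 0.000617186
Evidence: 0.0506987 + 0.0095082 + 0.000617186 = 0.0608241
P(Component I | 3.13) ≈ 0.8335

0.8335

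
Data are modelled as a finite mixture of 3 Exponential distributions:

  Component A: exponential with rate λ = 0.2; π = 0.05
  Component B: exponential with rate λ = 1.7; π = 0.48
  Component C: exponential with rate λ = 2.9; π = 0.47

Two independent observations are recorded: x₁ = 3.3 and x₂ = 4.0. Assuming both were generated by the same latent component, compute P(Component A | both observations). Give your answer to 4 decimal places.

0.9880

Apply Bayes' rule: the posterior for each component is proportional to its prior times its likelihood at x.
Since both observations come from the same component, the likelihood for component k is f_k(x₁)·f_k(x₂).
  f_A = [0.10337] × [0.0898658] = 0.00928945
  f_B = [0.00622382] × [0.00189342] = 1.17843e-05
  f_C = [0.000202395] × [2.65817e-05] = 5.37999e-09
Multiply by the mixture weights:
  w_A·f_A = 0.05 × 0.00928945 = 0.000464473
  w_B·f_B = 0.48 × 1.17843e-05 = 5.65646e-06
  w_C·f_C = 0.47 × 5.37999e-09 = 2.5286e-09
Denominator: 0.000464473 + 5.65646e-06 + 2.5286e-09 = 0.000470132
P(Component A | data) = 0.000464473 / 0.000470132 ≈ 0.9880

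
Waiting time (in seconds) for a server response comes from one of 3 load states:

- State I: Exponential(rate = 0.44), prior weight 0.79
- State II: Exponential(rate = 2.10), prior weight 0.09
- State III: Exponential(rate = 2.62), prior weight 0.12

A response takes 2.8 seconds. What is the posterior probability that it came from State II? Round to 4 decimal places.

The responsibility of component k is w_k f_k(x) divided by Σ_j w_j f_j(x).
Evaluate each component's likelihood at the observed value:
  p_I = 0.44·e^(−0.44·2.8) = 0.44·e^(−1.2320) = 0.128352
  p_II = 2.10·e^(−2.10·2.8) = 2.10·e^(−5.8800) = 0.00586905
  p_III = 2.62·e^(−2.62·2.8) = 2.62·e^(−7.3360) = 0.00170733
Multiply by the mixture weights:
  w_I·p_I = 0.79 × 0.128352 = 0.101398
  w_II·p_II = 0.09 × 0.00586905 = 0.000528214
  w_III·p_III = 0.12 × 0.00170733 = 0.000204879
Denominator: 0.101398 + 0.000528214 + 0.000204879 = 0.102131
Responsibility of State II: 0.000528214 / 0.102131 ≈ 0.0052

0.0052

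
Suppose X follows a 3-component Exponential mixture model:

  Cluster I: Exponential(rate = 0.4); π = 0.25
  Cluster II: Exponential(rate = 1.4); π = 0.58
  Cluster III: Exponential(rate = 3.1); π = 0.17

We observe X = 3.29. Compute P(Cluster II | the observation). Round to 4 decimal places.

0.2321

Posterior ∝ prior × likelihood, so P(k | x) ∝ π_k f_k(x); normalise over all components.
Exponential densities:
  f_I = 0.4·e^(−0.4·3.29) = 0.4·e^(−1.3160) = 0.107282
  f_II = 1.4·e^(−1.4·3.29) = 1.4·e^(−4.6060) = 0.0139884
  f_III = 3.1·e^(−3.1·3.29) = 3.1·e^(−10.1990) = 0.000115343
Unnormalised posteriors:
  π_I·f_I = 0.25 × 0.107282 = 0.0268206
  π_II·f_II = 0.58 × 0.0139884 = 0.00811326
  π_III·f_III = 0.17 × 0.000115343 = 1.96084e-05
Denominator: 0.0268206 + 0.00811326 + 1.96084e-05 = 0.0349535
P(Cluster II | the observation) = 0.00811326 / 0.0349535 ≈ 0.2321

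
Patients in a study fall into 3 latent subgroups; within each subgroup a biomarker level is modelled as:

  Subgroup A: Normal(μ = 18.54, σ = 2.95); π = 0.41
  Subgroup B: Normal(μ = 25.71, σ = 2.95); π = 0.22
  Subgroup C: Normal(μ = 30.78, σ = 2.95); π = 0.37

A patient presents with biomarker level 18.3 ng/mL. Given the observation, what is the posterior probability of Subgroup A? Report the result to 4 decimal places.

P(component k | x) = π_k·f_k(x) / marginal(x), where marginal(x) = Σ_j π_j·f_j(x).
Evaluate each component's likelihood at the observed value:
  L_A = 0.134788
  L_B = 0.00576774
  L_C = 1.75695e-05
Prior × likelihood for each component:
  π_A·L_A = 0.41 × 0.134788 = 0.055263
  π_B·L_B = 0.22 × 0.00576774 = 0.0012689
  π_C·L_C = 0.37 × 1.75695e-05 = 6.50072e-06
Sum: 0.055263 + 0.0012689 + 6.50072e-06 = 0.0565384
P(Subgroup A | the observation) ≈ 0.9774

0.9774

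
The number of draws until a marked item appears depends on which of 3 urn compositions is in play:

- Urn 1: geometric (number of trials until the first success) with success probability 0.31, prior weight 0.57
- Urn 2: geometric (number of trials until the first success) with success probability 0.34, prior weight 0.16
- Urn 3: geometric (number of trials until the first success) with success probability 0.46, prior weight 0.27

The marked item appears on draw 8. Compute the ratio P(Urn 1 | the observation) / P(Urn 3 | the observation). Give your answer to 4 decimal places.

7.9123

The posterior odds equal the prior odds times the likelihood ratio: (π_i/π_j)·(f_i(x)/f_j(x)).
Geometric probabilities:
  L_1 = 0.0230837
  L_2 = 0.0185475
  L_3 = 0.00615906
Odds = (0.57/0.27) × (0.0230837/0.00615906) = 2.11111 × 3.74793 ≈ 7.9123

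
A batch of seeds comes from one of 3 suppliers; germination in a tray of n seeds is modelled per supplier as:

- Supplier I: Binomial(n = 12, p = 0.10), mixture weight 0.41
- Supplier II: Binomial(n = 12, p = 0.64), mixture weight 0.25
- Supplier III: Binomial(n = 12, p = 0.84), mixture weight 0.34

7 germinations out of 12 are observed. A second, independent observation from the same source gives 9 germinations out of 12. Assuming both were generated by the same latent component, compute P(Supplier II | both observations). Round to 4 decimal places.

0.8616

Posterior ∝ prior × likelihood, so P(k | x) ∝ P(Z=k) f_k(x); normalise over all components.
Since both observations come from the same component, the likelihood for component k is f_k(x₁)·f_k(x₂).
  L_I = [C(12,7)·0.10^7·0.90^5 = 792·1e-07·0.59049 = 4.67668e-05] × [1.6038e-07] = 7.50046e-12
  L_II = [C(12,7)·0.64^7·0.36^5 = 792·0.0439805·0.00604662 = 0.210619] × [0.184906] = 0.0389446
  L_III = [C(12,7)·0.84^7·0.16^5 = 792·0.29509·0.000104858 = 0.0245064] × [0.187627] = 0.00459808
Weight by the priors:
  P(Z=I)·L_I = 0.41 × 7.50046e-12 = 3.07519e-12
  P(Z=II)·L_II = 0.25 × 0.0389446 = 0.00973615
  P(Z=III)·L_III = 0.34 × 0.00459808 = 0.00156335
Normaliser: 3.07519e-12 + 0.00973615 + 0.00156335 = 0.0112995
P(Supplier II | data) = 0.00973615 / 0.0112995 ≈ 0.8616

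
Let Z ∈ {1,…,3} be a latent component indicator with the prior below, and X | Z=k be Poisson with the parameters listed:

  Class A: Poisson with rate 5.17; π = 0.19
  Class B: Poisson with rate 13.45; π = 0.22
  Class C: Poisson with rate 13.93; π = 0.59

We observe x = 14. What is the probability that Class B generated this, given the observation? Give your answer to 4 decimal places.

0.2691

By Bayes' theorem, P(k | x) = P(Z=k) f_k(x) / Σ_j P(Z=j) f_j(x).
Evaluate each component's likelihood at the observed value:
  p_A = 0.00063556
  p_B = 0.10482
  p_C = 0.105971
Multiply by the mixture weights:
  P(Z=A)·p_A = 0.19 × 0.00063556 = 0.000120756
  P(Z=B)·p_B = 0.22 × 0.10482 = 0.0230603
  P(Z=C)·p_C = 0.59 × 0.105971 = 0.0625226
Denominator: 0.000120756 + 0.0230603 + 0.0625226 = 0.0857037
P(Class B | x) = 0.0230603 / 0.0857037 ≈ 0.2691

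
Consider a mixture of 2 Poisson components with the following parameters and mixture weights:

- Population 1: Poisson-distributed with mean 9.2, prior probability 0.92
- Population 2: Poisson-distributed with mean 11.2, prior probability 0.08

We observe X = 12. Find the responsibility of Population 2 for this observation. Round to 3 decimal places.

P(component k | x) = π_k·f_k(x) / marginal(x), where marginal(x) = Σ_j π_j·f_j(x).
Component likelihoods at x = 12:
  L_1 = 0.0775546
  L_2 = 0.11122
Weight by the priors:
  π_1·L_1 = 0.92 × 0.0775546 = 0.0713503
  π_2·L_2 = 0.08 × 0.11122 = 0.00889756
Marginal: 0.0713503 + 0.00889756 = 0.0802478
P(Population 2 | data) ≈ 0.111

0.111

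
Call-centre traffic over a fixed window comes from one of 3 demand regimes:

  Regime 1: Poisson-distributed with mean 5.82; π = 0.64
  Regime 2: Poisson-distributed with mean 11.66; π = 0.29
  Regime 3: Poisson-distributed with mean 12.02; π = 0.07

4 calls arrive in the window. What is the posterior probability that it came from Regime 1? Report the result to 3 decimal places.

The responsibility of component k is P(Z=k) f_k(x) divided by Σ_j P(Z=j) f_j(x).
Evaluate each component's likelihood at the observed value:
  L_1 = e^(−5.82)·5.82^4/4! = 0.141869
  L_2 = e^(−11.66)·11.66^4/4! = 0.00664828
  L_3 = e^(−12.02)·12.02^4/4! = 0.00523826
Unnormalised posteriors:
  P(Z=1)·L_1 = 0.64 × 0.141869 = 0.090796
  P(Z=2)·L_2 = 0.29 × 0.00664828 = 0.001928
  P(Z=3)·L_3 = 0.07 × 0.00523826 = 0.000366678
Marginal: 0.090796 + 0.001928 + 0.000366678 = 0.0930907
Responsibility of Regime 1: 0.090796 / 0.0930907 ≈ 0.975

0.975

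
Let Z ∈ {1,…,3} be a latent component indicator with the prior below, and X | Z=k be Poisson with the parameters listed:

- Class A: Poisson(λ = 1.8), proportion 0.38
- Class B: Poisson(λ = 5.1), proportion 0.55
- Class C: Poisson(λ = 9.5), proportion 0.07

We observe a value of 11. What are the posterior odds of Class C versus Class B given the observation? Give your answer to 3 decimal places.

Posterior odds = (π_i f_i(x)) / (π_j f_j(x)); the normalising sum cancels.
Component likelihoods at x = 11:
  L_A = e^(−1.8)·1.8^11/11! = 2.66141e-06
  L_B = e^(−5.1)·5.1^11/11! = 0.00927287
  L_C = e^(−9.5)·9.5^11/11! = 0.106661
Odds = (0.07/0.55) × (0.106661/0.00927287) = 0.127273 × 11.5025 ≈ 1.464

1.464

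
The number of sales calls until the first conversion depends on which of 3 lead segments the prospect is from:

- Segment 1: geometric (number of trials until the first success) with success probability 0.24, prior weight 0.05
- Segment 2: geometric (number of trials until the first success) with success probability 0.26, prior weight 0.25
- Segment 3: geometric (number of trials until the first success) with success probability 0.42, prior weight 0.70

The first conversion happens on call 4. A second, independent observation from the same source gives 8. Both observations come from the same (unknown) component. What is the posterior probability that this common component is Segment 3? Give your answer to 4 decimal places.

Posterior ∝ prior × likelihood, so P(k | x) ∝ P(Z=k) f_k(x); normalise over all components.
Since both observations come from the same component, the likelihood for component k is f_k(x₁)·f_k(x₂).
  L_1 = [0.24·(1−0.24)^3 = 0.24·0.438976 = 0.105354] × [0.0351485] = 0.00370304
  L_2 = [0.26·(1−0.26)^3 = 0.26·0.405224 = 0.105358] × [0.0315933] = 0.00332862
  L_3 = [0.42·(1−0.42)^3 = 0.42·0.195112 = 0.081947] × [0.00927353] = 0.000759939
Weight by the priors:
  P(Z=1)·L_1 = 0.05 × 0.00370304 = 0.000185152
  P(Z=2)·L_2 = 0.25 × 0.00332862 = 0.000832154
  P(Z=3)·L_3 = 0.70 × 0.000759939 = 0.000531957
Marginal: 0.000185152 + 0.000832154 + 0.000531957 = 0.00154926
So the posterior for Segment 3 is 0.000531957 / 0.00154926 ≈ 0.3434.

0.3434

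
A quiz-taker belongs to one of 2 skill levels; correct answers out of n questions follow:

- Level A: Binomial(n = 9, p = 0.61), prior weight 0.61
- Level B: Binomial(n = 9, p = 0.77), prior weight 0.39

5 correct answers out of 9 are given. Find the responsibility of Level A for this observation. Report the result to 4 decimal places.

P(component k | x) = w_k·f_k(x) / marginal(x), where marginal(x) = Σ_j w_j·f_j(x).
Evaluate each component's likelihood at the observed value:
  p_A = 0.246194
  p_B = 0.0954411
Multiply by the mixture weights:
  w_A·p_A = 0.61 × 0.246194 = 0.150179
  w_B·p_B = 0.39 × 0.0954411 = 0.037222
Sum: 0.150179 + 0.037222 = 0.187401
So the posterior for Level A is 0.150179 / 0.187401 ≈ 0.8014.

0.8014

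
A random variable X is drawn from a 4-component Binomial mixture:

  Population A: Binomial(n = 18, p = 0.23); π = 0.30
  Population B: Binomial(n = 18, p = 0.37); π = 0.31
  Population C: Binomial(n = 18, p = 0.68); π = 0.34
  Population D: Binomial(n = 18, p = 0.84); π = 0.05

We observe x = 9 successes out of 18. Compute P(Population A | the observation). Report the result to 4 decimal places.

0.0488

Apply Bayes' rule: the posterior for each component is proportional to its prior times its likelihood at x.
Binomial probabilities:
  L_A = 0.00833263
  L_B = 0.098786
  L_C = 0.0531796
  L_D = 0.000695678
Prior × likelihood for each component:
  w_A·L_A = 0.30 × 0.00833263 = 0.00249979
  w_B·L_B = 0.31 × 0.098786 = 0.0306237
  w_C·L_C = 0.34 × 0.0531796 = 0.0180811
  w_D·L_D = 0.05 × 0.000695678 = 3.47839e-05
Sum: 0.00249979 + 0.0306237 + 0.0180811 + 3.47839e-05 = 0.0512393
Responsibility of Population A: 0.00249979 / 0.0512393 ≈ 0.0488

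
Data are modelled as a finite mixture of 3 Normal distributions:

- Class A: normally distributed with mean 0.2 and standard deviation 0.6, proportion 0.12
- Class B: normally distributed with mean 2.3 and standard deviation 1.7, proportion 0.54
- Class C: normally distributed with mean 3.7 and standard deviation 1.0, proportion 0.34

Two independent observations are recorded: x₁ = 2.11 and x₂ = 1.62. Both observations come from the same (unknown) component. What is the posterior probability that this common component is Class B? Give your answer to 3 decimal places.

0.939

By Bayes' theorem, P(k | x) = w_k f_k(x) / Σ_j w_j f_j(x).
Since both observations come from the same component, the likelihood for component k is f_k(x₁)·f_k(x₂).
  p_A = [(1/(0.6·√(2π)))·exp(−(2.11−0.2)²/(2·0.6²)) = 0.664904·exp(-5.06681) = 0.00419057] × [0.0404104] = 0.000169343
  p_B = [(1/(1.7·√(2π)))·exp(−(2.11−2.3)²/(2·1.7²)) = 0.234672·exp(-0.00625) = 0.233211] × [0.216629] = 0.0505203
  p_C = [(1/(1.0·√(2π)))·exp(−(2.11−3.7)²/(2·1.0²)) = 0.398942·exp(-1.26405) = 0.112704] × [0.0458611] = 0.00516874
Unnormalised posteriors:
  w_A·p_A = 0.12 × 0.000169343 = 2.03211e-05
  w_B·p_B = 0.54 × 0.0505203 = 0.027281
  w_C·p_C = 0.34 × 0.00516874 = 0.00175737
Sum: 2.03211e-05 + 0.027281 + 0.00175737 = 0.0290587
P(Class B | x₁,x₂) = 0.027281 / 0.0290587 ≈ 0.939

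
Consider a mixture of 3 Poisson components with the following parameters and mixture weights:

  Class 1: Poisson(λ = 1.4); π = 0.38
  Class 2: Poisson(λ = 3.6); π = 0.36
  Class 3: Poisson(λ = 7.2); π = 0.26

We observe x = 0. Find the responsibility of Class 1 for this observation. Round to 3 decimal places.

0.903

Apply Bayes' rule: the posterior for each component is proportional to its prior times its likelihood at x.
Poisson probabilities:
  f_1 = e^(−1.4)·1.4^0/0! = 0.246597
  f_2 = e^(−3.6)·3.6^0/0! = 0.0273237
  f_3 = e^(−7.2)·7.2^0/0! = 0.000746586
Weight by the priors:
  w_1·f_1 = 0.38 × 0.246597 = 0.0937068
  w_2·f_2 = 0.36 × 0.0273237 = 0.00983654
  w_3·f_3 = 0.26 × 0.000746586 = 0.000194112
Normaliser: 0.0937068 + 0.00983654 + 0.000194112 = 0.103737
P(Class 1 | the observation) ≈ 0.903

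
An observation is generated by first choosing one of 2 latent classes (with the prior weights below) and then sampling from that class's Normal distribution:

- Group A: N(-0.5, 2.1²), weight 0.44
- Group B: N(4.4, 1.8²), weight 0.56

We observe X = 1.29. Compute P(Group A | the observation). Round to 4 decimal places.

Posterior ∝ prior × likelihood, so P(k | x) ∝ π_k f_k(x); normalise over all components.
Component likelihoods at x = 1.29:
  f_A = (1/(2.1·√(2π)))·exp(−(1.29−-0.5)²/(2·2.1²)) = 0.189973·exp(-0.36328) = 0.132106
  f_B = (1/(1.8·√(2π)))·exp(−(1.29−4.4)²/(2·1.8²)) = 0.221635·exp(-1.49261) = 0.0498203
Weight by the priors:
  π_A·f_A = 0.44 × 0.132106 = 0.0581265
  π_B·f_B = 0.56 × 0.0498203 = 0.0278994
Normaliser: 0.0581265 + 0.0278994 = 0.0860259
P(Group A | the observation) = 0.0581265 / 0.0860259 ≈ 0.6757

0.6757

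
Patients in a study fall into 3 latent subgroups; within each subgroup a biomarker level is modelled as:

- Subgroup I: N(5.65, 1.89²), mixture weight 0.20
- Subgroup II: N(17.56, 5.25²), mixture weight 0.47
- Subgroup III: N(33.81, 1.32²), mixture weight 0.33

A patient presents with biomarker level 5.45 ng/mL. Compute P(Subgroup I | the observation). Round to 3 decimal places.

0.944

The responsibility of component k is P(Z=k) f_k(x) divided by Σ_j P(Z=j) f_j(x).
Component likelihoods at x = 5.45 ng/mL:
  L_I = (1/(1.89·√(2π)))·exp(−(5.45−5.65)²/(2·1.89²)) = 0.211081·exp(-0.00560) = 0.209902
  L_II = (1/(5.25·√(2π)))·exp(−(5.45−17.56)²/(2·5.25²)) = 0.075989·exp(-2.66036) = 0.00531341
  L_III = (1/(1.32·√(2π)))·exp(−(5.45−33.81)²/(2·1.32²)) = 0.302229·exp(-230.79936) = 1.75974e-101
Unnormalised posteriors:
  P(Z=I)·L_I = 0.20 × 0.209902 = 0.0419804
  P(Z=II)·L_II = 0.47 × 0.00531341 = 0.0024973
  P(Z=III)·L_III = 0.33 × 1.75974e-101 = 5.80715e-102
Denominator: 0.0419804 + 0.0024973 + 5.80715e-102 = 0.0444777
So the posterior for Subgroup I is 0.0419804 / 0.0444777 ≈ 0.944.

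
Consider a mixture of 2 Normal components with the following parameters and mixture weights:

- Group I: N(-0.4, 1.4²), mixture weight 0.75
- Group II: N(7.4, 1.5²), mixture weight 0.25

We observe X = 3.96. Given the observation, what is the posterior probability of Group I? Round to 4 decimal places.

Posterior ∝ prior × likelihood, so P(k | x) ∝ π_k f_k(x); normalise over all components.
Component likelihoods at x = 3.96:
  f_I = 0.00223213
  f_II = 0.0191761
Multiply by the mixture weights:
  π_I·f_I = 0.75 × 0.00223213 = 0.0016741
  π_II·f_II = 0.25 × 0.0191761 = 0.00479402
Sum: 0.0016741 + 0.00479402 = 0.00646811
P(Group I | 3.96) ≈ 0.2588

0.2588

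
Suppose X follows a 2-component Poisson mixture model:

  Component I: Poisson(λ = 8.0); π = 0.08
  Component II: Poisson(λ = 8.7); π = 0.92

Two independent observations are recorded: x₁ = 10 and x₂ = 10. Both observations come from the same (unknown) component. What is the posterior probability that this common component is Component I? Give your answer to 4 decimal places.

0.0618

Posterior ∝ prior × likelihood, so P(k | x) ∝ π_k f_k(x); normalise over all components.
Since both observations come from the same component, the likelihood for component k is f_k(x₁)·f_k(x₂).
  L_I = [0.0992615] × [0.0992615] = 0.00985285
  L_II = [0.114043] × [0.114043] = 0.0130057
Weight by the priors:
  π_I·L_I = 0.08 × 0.00985285 = 0.000788228
  π_II·L_II = 0.92 × 0.0130057 = 0.0119653
Evidence: 0.000788228 + 0.0119653 = 0.0127535
Responsibility of Component I: 0.000788228 / 0.0127535 ≈ 0.0618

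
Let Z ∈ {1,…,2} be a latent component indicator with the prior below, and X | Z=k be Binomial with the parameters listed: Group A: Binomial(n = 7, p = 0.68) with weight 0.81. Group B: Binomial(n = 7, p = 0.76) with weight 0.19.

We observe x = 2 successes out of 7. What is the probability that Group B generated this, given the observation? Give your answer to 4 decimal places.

0.0650

The responsibility of component k is P(Z=k) f_k(x) divided by Σ_j P(Z=j) f_j(x).
Binomial probabilities:
  f_A = C(7,2)·0.68^2·0.32^5 = 21·0.4624·0.00335544 = 0.0325827
  f_B = C(7,2)·0.76^2·0.24^5 = 21·0.5776·0.000796262 = 0.00965834
Weight by the priors:
  P(Z=A)·f_A = 0.81 × 0.0325827 = 0.026392
  P(Z=B)·f_B = 0.19 × 0.00965834 = 0.00183509
Evidence: 0.026392 + 0.00183509 = 0.0282271
P(Group B | data) = 0.00183509 / 0.0282271 ≈ 0.0650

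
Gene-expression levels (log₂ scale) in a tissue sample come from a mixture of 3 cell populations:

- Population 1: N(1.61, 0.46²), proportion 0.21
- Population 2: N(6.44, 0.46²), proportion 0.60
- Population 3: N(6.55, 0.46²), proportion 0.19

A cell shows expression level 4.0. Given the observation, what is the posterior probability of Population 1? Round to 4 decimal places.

By Bayes' theorem, P(k | x) = π_k f_k(x) / Σ_j π_j f_j(x).
Component likelihoods at x = 4.0:
  L_1 = 1.19208e-06
  L_2 = 6.73712e-07
  L_3 = 1.84155e-07
Weight by the priors:
  π_1·L_1 = 0.21 × 1.19208e-06 = 2.50337e-07
  π_2·L_2 = 0.60 × 6.73712e-07 = 4.04227e-07
  π_3·L_3 = 0.19 × 1.84155e-07 = 3.49895e-08
Evidence: 2.50337e-07 + 4.04227e-07 + 3.49895e-08 = 6.89554e-07
P(Population 1 | 4.0) ≈ 0.3630

0.3630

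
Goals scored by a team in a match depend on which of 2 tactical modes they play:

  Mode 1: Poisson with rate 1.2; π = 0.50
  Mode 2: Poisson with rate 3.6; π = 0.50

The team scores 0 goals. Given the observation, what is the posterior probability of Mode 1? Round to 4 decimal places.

The responsibility of component k is w_k f_k(x) divided by Σ_j w_j f_j(x).
Poisson probabilities:
  L_1 = e^(−1.2)·1.2^0/0! = 0.301194
  L_2 = e^(−3.6)·3.6^0/0! = 0.0273237
Multiply by the mixture weights:
  w_1·L_1 = 0.50 × 0.301194 = 0.150597
  w_2·L_2 = 0.50 × 0.0273237 = 0.0136619
Normaliser: 0.150597 + 0.0136619 = 0.164259
P(Mode 1 | the observation) ≈ 0.9168

0.9168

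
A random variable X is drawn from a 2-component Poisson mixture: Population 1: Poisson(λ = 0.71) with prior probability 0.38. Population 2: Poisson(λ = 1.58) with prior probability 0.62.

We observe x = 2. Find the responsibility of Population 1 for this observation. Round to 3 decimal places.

0.228

The responsibility of component k is P(Z=k) f_k(x) divided by Σ_j P(Z=j) f_j(x).
Poisson probabilities:
  L_1 = 0.123919
  L_2 = 0.257098
Multiply by the mixture weights:
  P(Z=1)·L_1 = 0.38 × 0.123919 = 0.0470892
  P(Z=2)·L_2 = 0.62 × 0.257098 = 0.159401
Marginal: 0.0470892 + 0.159401 = 0.20649
So the posterior for Population 1 is 0.0470892 / 0.20649 ≈ 0.228.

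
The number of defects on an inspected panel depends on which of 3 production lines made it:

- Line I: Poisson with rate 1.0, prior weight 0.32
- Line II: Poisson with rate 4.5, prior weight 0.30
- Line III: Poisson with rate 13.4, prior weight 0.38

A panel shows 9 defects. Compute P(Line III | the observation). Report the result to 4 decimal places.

P(component k | x) = w_k·f_k(x) / marginal(x), where marginal(x) = Σ_j w_j·f_j(x).
Poisson probabilities:
  L_I = e^(−1.0)·1.0^9/9! = 1.01378e-06
  L_II = e^(−4.5)·4.5^9/9! = 0.0231646
  L_III = e^(−13.4)·13.4^9/9! = 0.0581613
Multiply by the mixture weights:
  w_I·L_I = 0.32 × 1.01378e-06 = 3.24409e-07
  w_II·L_II = 0.30 × 0.0231646 = 0.00694937
  w_III·L_III = 0.38 × 0.0581613 = 0.0221013
Normaliser: 3.24409e-07 + 0.00694937 + 0.0221013 = 0.029051
Responsibility of Line III: 0.0221013 / 0.029051 ≈ 0.7608

0.7608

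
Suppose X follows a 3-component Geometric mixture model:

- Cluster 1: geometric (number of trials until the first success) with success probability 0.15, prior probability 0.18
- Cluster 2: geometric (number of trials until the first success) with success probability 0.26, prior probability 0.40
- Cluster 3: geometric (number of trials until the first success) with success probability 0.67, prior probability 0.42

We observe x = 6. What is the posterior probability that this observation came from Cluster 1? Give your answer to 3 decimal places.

0.331

P(component k | x) = π_k·f_k(x) / marginal(x), where marginal(x) = Σ_j π_j·f_j(x).
Component likelihoods at x = 6:
  f_1 = 0.15·(1−0.15)^5 = 0.15·0.443705 = 0.0665558
  f_2 = 0.26·(1−0.26)^5 = 0.26·0.221901 = 0.0576942
  f_3 = 0.67·(1−0.67)^5 = 0.67·0.00391354 = 0.00262207
Multiply by the mixture weights:
  π_1·f_1 = 0.18 × 0.0665558 = 0.01198
  π_2·f_2 = 0.40 × 0.0576942 = 0.0230777
  π_3·f_3 = 0.42 × 0.00262207 = 0.00110127
Sum: 0.01198 + 0.0230777 + 0.00110127 = 0.036159
Responsibility of Cluster 1: 0.01198 / 0.036159 ≈ 0.331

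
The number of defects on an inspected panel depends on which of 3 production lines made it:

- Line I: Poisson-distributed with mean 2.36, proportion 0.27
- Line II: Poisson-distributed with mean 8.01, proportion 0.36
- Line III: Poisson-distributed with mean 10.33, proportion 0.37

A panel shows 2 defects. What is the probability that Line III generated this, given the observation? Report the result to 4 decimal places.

The responsibility of component k is π_k f_k(x) divided by Σ_j π_j f_j(x).
Evaluate each component's likelihood at the observed value:
  p_I = e^(−2.36)·2.36^2/2! = 0.262941
  p_II = e^(−8.01)·8.01^2/2! = 0.0106546
  p_III = e^(−10.33)·10.33^2/2! = 0.00174144
Unnormalised posteriors:
  π_I·p_I = 0.27 × 0.262941 = 0.0709942
  π_II·p_II = 0.36 × 0.0106546 = 0.00383565
  π_III·p_III = 0.37 × 0.00174144 = 0.000644333
Sum: 0.0709942 + 0.00383565 + 0.000644333 = 0.0754742
P(Line III | x) ≈ 0.0085

0.0085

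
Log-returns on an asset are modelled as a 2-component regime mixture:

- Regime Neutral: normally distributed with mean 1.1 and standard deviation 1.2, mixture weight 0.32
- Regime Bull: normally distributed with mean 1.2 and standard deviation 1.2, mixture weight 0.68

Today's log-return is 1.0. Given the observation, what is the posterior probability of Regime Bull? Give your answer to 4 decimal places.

The responsibility of component k is w_k f_k(x) divided by Σ_j w_j f_j(x).
Normal densities:
  L_Neutral = 0.3313
  L_Bull = 0.327866
Multiply by the mixture weights:
  w_Neutral·L_Neutral = 0.32 × 0.3313 = 0.106016
  w_Bull·L_Bull = 0.68 × 0.327866 = 0.222949
Normaliser: 0.106016 + 0.222949 = 0.328965
P(Regime Bull | the observation) = 0.222949 / 0.328965 ≈ 0.6777

0.6777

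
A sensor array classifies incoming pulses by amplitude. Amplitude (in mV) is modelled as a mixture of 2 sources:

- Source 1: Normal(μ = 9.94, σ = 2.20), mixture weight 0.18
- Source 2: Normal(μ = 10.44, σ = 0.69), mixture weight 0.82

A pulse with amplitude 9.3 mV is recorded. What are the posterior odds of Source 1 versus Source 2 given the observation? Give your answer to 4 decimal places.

Posterior odds = (w_i f_i(x)) / (w_j f_j(x)); the normalising sum cancels.
Normal densities:
  L_1 = (1/(2.20·√(2π)))·exp(−(9.3−9.94)²/(2·2.20²)) = 0.181337·exp(-0.04231) = 0.173824
  L_2 = (1/(0.69·√(2π)))·exp(−(9.3−10.44)²/(2·0.69²)) = 0.578177·exp(-1.36484) = 0.147679
Odds = (0.18/0.82) × (0.173824/0.147679) = 0.219512 × 1.17704 ≈ 0.2584

0.2584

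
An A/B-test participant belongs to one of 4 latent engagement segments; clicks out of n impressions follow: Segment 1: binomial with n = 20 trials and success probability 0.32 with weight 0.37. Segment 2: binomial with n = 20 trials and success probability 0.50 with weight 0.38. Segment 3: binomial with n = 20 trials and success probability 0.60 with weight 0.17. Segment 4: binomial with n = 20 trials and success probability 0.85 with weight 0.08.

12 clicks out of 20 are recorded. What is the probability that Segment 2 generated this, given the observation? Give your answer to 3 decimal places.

0.578

The responsibility of component k is P(Z=k) f_k(x) divided by Σ_j P(Z=j) f_j(x).
Binomial probabilities:
  L_1 = 0.00663954
  L_2 = 0.120134
  L_3 = 0.179706
  L_4 = 0.00459224
Unnormalised posteriors:
  P(Z=1)·L_1 = 0.37 × 0.00663954 = 0.00245663
  P(Z=2)·L_2 = 0.38 × 0.120134 = 0.0456511
  P(Z=3)·L_3 = 0.17 × 0.179706 = 0.03055
  P(Z=4)·L_4 = 0.08 × 0.00459224 = 0.000367379
Sum: 0.00245663 + 0.0456511 + 0.03055 + 0.000367379 = 0.079025
Responsibility of Segment 2: 0.0456511 / 0.079025 ≈ 0.578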